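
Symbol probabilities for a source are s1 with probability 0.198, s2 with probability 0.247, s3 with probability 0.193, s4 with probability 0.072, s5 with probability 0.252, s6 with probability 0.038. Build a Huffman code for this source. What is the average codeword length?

Repeatedly combine the two least-probable nodes; the expected code length is the sum of the merged weights.
merge 19/500 + 9/125 → 11/100
merge 11/100 + 193/1000 → 303/1000
merge 99/500 + 247/1000 → 89/200
merge 63/250 + 303/1000 → 111/200
merge 89/200 + 111/200 → 1
L = 11/100 + 303/1000 + 89/200 + 111/200 + 1 = 2413/1000 = 2.413 bits/symbol.

2.413 bits/symbol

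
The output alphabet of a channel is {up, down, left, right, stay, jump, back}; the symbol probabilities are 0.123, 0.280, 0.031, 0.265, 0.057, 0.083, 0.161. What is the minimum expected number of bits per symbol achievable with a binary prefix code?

2.543 bits/symbol

Repeatedly combine the two least-probable nodes; the expected code length is the sum of the merged weights.
merge 31/1000 + 57/1000 → 11/125
merge 83/1000 + 11/125 → 171/1000
merge 123/1000 + 161/1000 → 71/250
merge 171/1000 + 53/200 → 109/250
merge 7/25 + 71/250 → 141/250
merge 109/250 + 141/250 → 1
L = 11/125 + 171/1000 + 71/250 + 109/250 + 141/250 + 1 = 2543/1000 = 2.543 bits/symbol.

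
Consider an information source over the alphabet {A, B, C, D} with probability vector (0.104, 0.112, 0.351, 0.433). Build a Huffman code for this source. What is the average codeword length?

1.783 bits/symbol

Repeatedly combine the two least-probable nodes; the expected code length is the sum of the merged weights.
merge 13/125 + 14/125 → 27/125
merge 27/125 + 351/1000 → 567/1000
merge 433/1000 + 567/1000 → 1
L = 27/125 + 567/1000 + 1 = 1783/1000 = 1.783 bits/symbol.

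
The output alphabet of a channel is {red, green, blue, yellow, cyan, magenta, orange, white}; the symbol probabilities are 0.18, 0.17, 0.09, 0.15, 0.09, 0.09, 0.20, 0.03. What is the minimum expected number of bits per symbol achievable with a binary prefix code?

2.92 bits/symbol

Repeatedly combine the two least-probable nodes; the expected code length is the sum of the merged weights.
merge 3/100 + 9/100 → 3/25
merge 9/100 + 9/100 → 9/50
merge 3/25 + 3/20 → 27/100
merge 17/100 + 9/50 → 7/20
merge 9/50 + 1/5 → 19/50
merge 27/100 + 7/20 → 31/50
merge 19/50 + 31/50 → 1
L = 3/25 + 9/50 + 27/100 + 7/20 + 19/50 + 31/50 + 1 = 73/25 = 2.92 bits/symbol.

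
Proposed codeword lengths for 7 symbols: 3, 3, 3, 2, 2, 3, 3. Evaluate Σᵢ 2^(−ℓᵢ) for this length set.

1.125

With common denominator 2^3 = 8: Σ 2^(−ℓᵢ) = 1/8 + 1/8 + 1/8 + 2/8 + 2/8 + 1/8 + 1/8 = 9/8 = 1.125.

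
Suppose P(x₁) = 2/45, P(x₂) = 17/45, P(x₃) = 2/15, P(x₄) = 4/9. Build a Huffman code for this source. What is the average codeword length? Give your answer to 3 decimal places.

1.733 bits/symbol

Repeatedly combine the two least-probable nodes; the expected code length is the sum of the merged weights.
merge 2/45 + 2/15 → 8/45
merge 8/45 + 17/45 → 5/9
merge 4/9 + 5/9 → 1
L = 8/45 + 5/9 + 1 = 26/15 ≈ 1.733 bits/symbol.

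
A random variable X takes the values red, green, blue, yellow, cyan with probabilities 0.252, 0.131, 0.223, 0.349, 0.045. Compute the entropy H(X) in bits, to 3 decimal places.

H = −Σ pᵢ log₂ pᵢ.
−0.252·log₂(0.252) = 0.5011
−0.131·log₂(0.131) = 0.3841
−0.223·log₂(0.223) = 0.4828
−0.349·log₂(0.349) = 0.5300
−0.045·log₂(0.045) = 0.2013
Sum ≈ 2.0994 → 2.099 bits.

2.099 bits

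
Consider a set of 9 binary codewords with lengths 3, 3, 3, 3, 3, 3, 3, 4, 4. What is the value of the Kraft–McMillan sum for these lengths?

With common denominator 2^4 = 16: Σ 2^(−ℓᵢ) = 2/16 + 2/16 + 2/16 + 2/16 + 2/16 + 2/16 + 2/16 + 1/16 + 1/16 = 16/16 = 1.

1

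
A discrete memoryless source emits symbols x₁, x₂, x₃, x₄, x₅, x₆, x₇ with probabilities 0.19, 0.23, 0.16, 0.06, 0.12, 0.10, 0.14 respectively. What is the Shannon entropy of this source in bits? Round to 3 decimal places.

2.706 bits

H = −Σ pᵢ log₂ pᵢ.
−0.19·log₂(0.19) = 0.4552
−0.23·log₂(0.23) = 0.4877
−0.16·log₂(0.16) = 0.4230
−0.06·log₂(0.06) = 0.2435
−0.12·log₂(0.12) = 0.3671
−0.10·log₂(0.10) = 0.3322
−0.14·log₂(0.14) = 0.3971
Sum ≈ 2.7058 → 2.706 bits.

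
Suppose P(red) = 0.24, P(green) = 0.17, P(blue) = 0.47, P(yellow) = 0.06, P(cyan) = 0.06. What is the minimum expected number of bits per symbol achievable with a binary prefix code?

1.94 bits/symbol

Repeatedly combine the two least-probable nodes; the expected code length is the sum of the merged weights.
merge 3/50 + 3/50 → 3/25
merge 3/25 + 17/100 → 29/100
merge 6/25 + 29/100 → 53/100
merge 47/100 + 53/100 → 1
L = 3/25 + 29/100 + 53/100 + 1 = 97/50 = 1.94 bits/symbol.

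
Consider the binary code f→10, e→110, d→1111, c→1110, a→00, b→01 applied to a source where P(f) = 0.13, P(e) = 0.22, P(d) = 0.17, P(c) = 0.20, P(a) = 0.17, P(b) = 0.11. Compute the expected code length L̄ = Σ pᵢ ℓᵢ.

2.96 bits/symbol

L̄ = Σ pᵢ·ℓᵢ = 0.13·2 + 0.22·3 + 0.17·4 + 0.20·4 + 0.17·2 + 0.11·2 = 2.96 bits/symbol.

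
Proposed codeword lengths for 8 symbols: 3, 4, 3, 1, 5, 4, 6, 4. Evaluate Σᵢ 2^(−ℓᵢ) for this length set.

With common denominator 2^6 = 64: Σ 2^(−ℓᵢ) = 8/64 + 4/64 + 8/64 + 32/64 + 2/64 + 4/64 + 1/64 + 4/64 = 63/64 = 0.984375.

0.984375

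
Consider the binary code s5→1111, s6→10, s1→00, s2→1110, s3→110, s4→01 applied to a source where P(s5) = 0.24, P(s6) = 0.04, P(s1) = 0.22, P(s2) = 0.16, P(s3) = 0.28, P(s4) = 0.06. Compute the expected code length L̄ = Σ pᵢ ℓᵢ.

3.08 bits/symbol

L̄ = Σ pᵢ·ℓᵢ = 0.24·4 + 0.04·2 + 0.22·2 + 0.16·4 + 0.28·3 + 0.06·2 = 3.08 bits/symbol.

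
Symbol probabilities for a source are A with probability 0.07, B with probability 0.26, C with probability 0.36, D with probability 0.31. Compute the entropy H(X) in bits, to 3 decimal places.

1.828 bits

H = −Σ pᵢ log₂ pᵢ.
−0.07·log₂(0.07) = 0.2686
−0.26·log₂(0.26) = 0.5053
−0.36·log₂(0.36) = 0.5306
−0.31·log₂(0.31) = 0.5238
Sum ≈ 1.8283 → 1.828 bits.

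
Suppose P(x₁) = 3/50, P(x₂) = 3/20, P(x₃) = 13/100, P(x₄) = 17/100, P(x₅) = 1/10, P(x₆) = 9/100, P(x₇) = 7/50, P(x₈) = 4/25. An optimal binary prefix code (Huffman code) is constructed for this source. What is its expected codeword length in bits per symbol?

Repeatedly combine the two least-probable nodes; the expected code length is the sum of the merged weights.
merge 3/50 + 9/100 → 3/20
merge 1/10 + 13/100 → 23/100
merge 7/50 + 3/20 → 29/100
merge 3/20 + 4/25 → 31/100
merge 17/100 + 23/100 → 2/5
merge 29/100 + 31/100 → 3/5
merge 2/5 + 3/5 → 1
L = 3/20 + 23/100 + 29/100 + 31/100 + 2/5 + 3/5 + 1 = 149/50 = 2.98 bits/symbol.

2.98 bits/symbol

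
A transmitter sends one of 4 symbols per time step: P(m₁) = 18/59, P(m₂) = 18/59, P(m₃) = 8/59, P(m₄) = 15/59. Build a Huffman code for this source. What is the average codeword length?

Repeatedly combine the two least-probable nodes; the expected code length is the sum of the merged weights.
merge 8/59 + 15/59 → 23/59
merge 18/59 + 18/59 → 36/59
merge 23/59 + 36/59 → 1
L = 23/59 + 36/59 + 1 = 2 bits/symbol.

2 bits/symbol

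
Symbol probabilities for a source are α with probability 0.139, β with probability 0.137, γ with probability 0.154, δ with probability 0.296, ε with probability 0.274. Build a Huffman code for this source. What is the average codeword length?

2.276 bits/symbol

Repeatedly combine the two least-probable nodes; the expected code length is the sum of the merged weights.
merge 137/1000 + 139/1000 → 69/250
merge 77/500 + 137/500 → 107/250
merge 69/250 + 37/125 → 143/250
merge 107/250 + 143/250 → 1
L = 69/250 + 107/250 + 143/250 + 1 = 569/250 = 2.276 bits/symbol.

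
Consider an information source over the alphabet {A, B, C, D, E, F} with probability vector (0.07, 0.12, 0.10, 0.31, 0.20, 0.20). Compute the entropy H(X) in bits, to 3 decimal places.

H = −Σ pᵢ log₂ pᵢ.
−0.07·log₂(0.07) = 0.2686
−0.12·log₂(0.12) = 0.3671
−0.10·log₂(0.10) = 0.3322
−0.31·log₂(0.31) = 0.5238
−0.20·log₂(0.20) = 0.4644
−0.20·log₂(0.20) = 0.4644
Sum ≈ 2.4204 → 2.420 bits.

2.420 bits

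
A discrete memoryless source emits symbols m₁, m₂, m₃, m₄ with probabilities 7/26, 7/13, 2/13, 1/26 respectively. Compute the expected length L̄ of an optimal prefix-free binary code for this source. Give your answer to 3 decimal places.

1.654 bits/symbol

Repeatedly combine the two least-probable nodes; the expected code length is the sum of the merged weights.
merge 1/26 + 2/13 → 5/26
merge 5/26 + 7/26 → 6/13
merge 6/13 + 7/13 → 1
L = 5/26 + 6/13 + 1 = 43/26 ≈ 1.654 bits/symbol.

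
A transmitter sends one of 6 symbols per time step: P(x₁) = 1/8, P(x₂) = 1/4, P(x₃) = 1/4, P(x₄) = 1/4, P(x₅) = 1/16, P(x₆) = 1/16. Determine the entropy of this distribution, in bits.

2.375 bits

Each probability is a power of 1/2, so log₂(1/p) is an integer.
H = Σ p·log₂(1/p) = 1/8·3 + 1/4·2 + 1/4·2 + 1/4·2 + 1/16·4 + 1/16·4 = 2.375 bits.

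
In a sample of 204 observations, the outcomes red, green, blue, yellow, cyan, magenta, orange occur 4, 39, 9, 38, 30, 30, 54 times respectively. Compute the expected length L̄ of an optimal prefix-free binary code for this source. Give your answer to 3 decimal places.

Probabilities are the counts divided by 204.
Repeatedly combine the two least-probable nodes; the expected code length is the sum of the merged weights.
merge 1/51 + 3/68 → 13/204
merge 13/204 + 5/34 → 43/204
merge 5/34 + 19/102 → 1/3
merge 13/68 + 43/204 → 41/102
merge 9/34 + 1/3 → 61/102
merge 41/102 + 61/102 → 1
L = 13/204 + 43/204 + 1/3 + 41/102 + 61/102 + 1 = 133/51 ≈ 2.608 bits/symbol.

2.608 bits/symbol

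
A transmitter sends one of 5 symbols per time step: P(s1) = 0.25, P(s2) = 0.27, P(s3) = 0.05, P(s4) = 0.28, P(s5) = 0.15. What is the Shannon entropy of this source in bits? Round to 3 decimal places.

H = −Σ pᵢ log₂ pᵢ.
−0.25·log₂(0.25) = 0.5000
−0.27·log₂(0.27) = 0.5100
−0.05·log₂(0.05) = 0.2161
−0.28·log₂(0.28) = 0.5142
−0.15·log₂(0.15) = 0.4105
Sum ≈ 2.1509 → 2.151 bits.

2.151 bits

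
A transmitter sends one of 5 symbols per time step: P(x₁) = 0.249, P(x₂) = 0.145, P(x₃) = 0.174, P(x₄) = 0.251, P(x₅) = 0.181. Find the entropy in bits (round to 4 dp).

2.2893 bits

H = −Σ pᵢ log₂ pᵢ.
−0.249·log₂(0.249) = 0.4994
−0.145·log₂(0.145) = 0.4040
−0.174·log₂(0.174) = 0.4390
−0.251·log₂(0.251) = 0.5006
−0.181·log₂(0.181) = 0.4463
Sum ≈ 2.2893 → 2.2893 bits.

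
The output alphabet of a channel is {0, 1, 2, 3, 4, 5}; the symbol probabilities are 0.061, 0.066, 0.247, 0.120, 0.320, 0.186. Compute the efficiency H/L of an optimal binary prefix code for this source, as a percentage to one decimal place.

98.9%

Entropy H = −Σ p log₂ p ≈ 2.3477 bits.
Huffman merges: 61/1000+33/500→127/1000; 3/25+127/1000→247/1000; 93/500+247/1000→433/1000; 247/1000+8/25→567/1000; 433/1000+567/1000→1. L = 1187/500 ≈ 2.3740.
Efficiency = H/L = 2.3477/2.3740 = 98.9%.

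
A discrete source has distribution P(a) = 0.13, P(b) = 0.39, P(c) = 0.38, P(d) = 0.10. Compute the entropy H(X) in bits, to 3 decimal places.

H = −Σ pᵢ log₂ pᵢ.
−0.13·log₂(0.13) = 0.3826
−0.39·log₂(0.39) = 0.5298
−0.38·log₂(0.38) = 0.5305
−0.10·log₂(0.10) = 0.3322
Sum ≈ 1.7751 → 1.775 bits.

1.775 bits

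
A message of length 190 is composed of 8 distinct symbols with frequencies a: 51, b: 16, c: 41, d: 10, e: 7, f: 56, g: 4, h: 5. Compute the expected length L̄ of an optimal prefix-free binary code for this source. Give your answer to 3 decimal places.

Probabilities are the counts divided by 190.
Repeatedly combine the two least-probable nodes; the expected code length is the sum of the merged weights.
merge 2/95 + 1/38 → 9/190
merge 7/190 + 9/190 → 8/95
merge 1/19 + 8/95 → 13/95
merge 8/95 + 13/95 → 21/95
merge 41/190 + 21/95 → 83/190
merge 51/190 + 28/95 → 107/190
merge 83/190 + 107/190 → 1
L = 9/190 + 8/95 + 13/95 + 21/95 + 83/190 + 107/190 + 1 = 473/190 ≈ 2.489 bits/symbol.

2.489 bits/symbol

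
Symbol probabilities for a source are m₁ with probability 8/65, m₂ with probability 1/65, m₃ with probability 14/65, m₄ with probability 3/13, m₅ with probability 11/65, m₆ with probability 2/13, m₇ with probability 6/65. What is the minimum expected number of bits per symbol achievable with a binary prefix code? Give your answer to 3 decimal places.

2.662 bits/symbol

Repeatedly combine the two least-probable nodes; the expected code length is the sum of the merged weights.
merge 1/65 + 6/65 → 7/65
merge 7/65 + 8/65 → 3/13
merge 2/13 + 11/65 → 21/65
merge 14/65 + 3/13 → 29/65
merge 3/13 + 21/65 → 36/65
merge 29/65 + 36/65 → 1
L = 7/65 + 3/13 + 21/65 + 29/65 + 36/65 + 1 = 173/65 ≈ 2.662 bits/symbol.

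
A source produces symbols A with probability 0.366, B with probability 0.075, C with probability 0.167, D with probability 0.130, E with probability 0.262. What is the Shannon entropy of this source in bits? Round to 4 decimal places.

2.1311 bits

H = −Σ pᵢ log₂ pᵢ.
−0.366·log₂(0.366) = 0.5307
−0.075·log₂(0.075) = 0.2803
−0.167·log₂(0.167) = 0.4312
−0.130·log₂(0.130) = 0.3826
−0.262·log₂(0.262) = 0.5063
Sum ≈ 2.1311 → 2.1311 bits.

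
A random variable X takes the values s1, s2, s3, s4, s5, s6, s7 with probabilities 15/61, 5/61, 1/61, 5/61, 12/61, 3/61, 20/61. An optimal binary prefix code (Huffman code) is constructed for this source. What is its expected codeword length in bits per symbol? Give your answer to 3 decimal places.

2.443 bits/symbol

Repeatedly combine the two least-probable nodes; the expected code length is the sum of the merged weights.
merge 1/61 + 3/61 → 4/61
merge 4/61 + 5/61 → 9/61
merge 5/61 + 9/61 → 14/61
merge 12/61 + 14/61 → 26/61
merge 15/61 + 20/61 → 35/61
merge 26/61 + 35/61 → 1
L = 4/61 + 9/61 + 14/61 + 26/61 + 35/61 + 1 = 149/61 ≈ 2.443 bits/symbol.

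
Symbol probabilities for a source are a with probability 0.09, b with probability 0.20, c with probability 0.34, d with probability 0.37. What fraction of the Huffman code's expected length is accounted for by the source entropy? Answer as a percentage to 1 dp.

Entropy H = −Σ p log₂ p ≈ 1.8369 bits.
Huffman merges: 9/100+1/5→29/100; 29/100+17/50→63/100; 37/100+63/100→1. L = 48/25 ≈ 1.9200.
Efficiency = H/L = 1.8369/1.9200 = 95.7%.

95.7%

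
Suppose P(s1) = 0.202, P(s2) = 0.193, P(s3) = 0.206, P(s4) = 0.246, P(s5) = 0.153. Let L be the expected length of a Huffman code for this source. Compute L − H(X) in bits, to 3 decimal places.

Entropy H = −Σ p log₂ p ≈ 2.3058 bits.
Huffman merges: 153/1000+193/1000→173/500; 101/500+103/500→51/125; 123/500+173/500→74/125; 51/125+74/125→1. L = 1173/500 ≈ 2.3460.
L − H = 2.3460 − 2.3058 = 0.040 bits.

0.040 bits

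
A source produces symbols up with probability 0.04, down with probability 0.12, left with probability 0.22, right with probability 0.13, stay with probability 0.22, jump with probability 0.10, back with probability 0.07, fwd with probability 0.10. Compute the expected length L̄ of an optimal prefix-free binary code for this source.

Repeatedly combine the two least-probable nodes; the expected code length is the sum of the merged weights.
merge 1/25 + 7/100 → 11/100
merge 1/10 + 1/10 → 1/5
merge 11/100 + 3/25 → 23/100
merge 13/100 + 1/5 → 33/100
merge 11/50 + 11/50 → 11/25
merge 23/100 + 33/100 → 14/25
merge 11/25 + 14/25 → 1
L = 11/100 + 1/5 + 23/100 + 33/100 + 11/25 + 14/25 + 1 = 287/100 = 2.87 bits/symbol.

2.87 bits/symbol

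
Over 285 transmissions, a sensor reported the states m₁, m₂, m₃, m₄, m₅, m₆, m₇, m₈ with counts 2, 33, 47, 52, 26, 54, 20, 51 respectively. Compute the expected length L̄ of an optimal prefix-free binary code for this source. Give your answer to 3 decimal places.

2.874 bits/symbol

Probabilities are the counts divided by 285.
Repeatedly combine the two least-probable nodes; the expected code length is the sum of the merged weights.
merge 2/285 + 4/57 → 22/285
merge 22/285 + 26/285 → 16/95
merge 11/95 + 47/285 → 16/57
merge 16/95 + 17/95 → 33/95
merge 52/285 + 18/95 → 106/285
merge 16/57 + 33/95 → 179/285
merge 106/285 + 179/285 → 1
L = 22/285 + 16/95 + 16/57 + 33/95 + 106/285 + 179/285 + 1 = 273/95 ≈ 2.874 bits/symbol.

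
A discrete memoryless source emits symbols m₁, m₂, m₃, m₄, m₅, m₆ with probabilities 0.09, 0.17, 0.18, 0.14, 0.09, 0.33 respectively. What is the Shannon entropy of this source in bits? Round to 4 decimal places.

2.4301 bits

H = −Σ pᵢ log₂ pᵢ.
−0.09·log₂(0.09) = 0.3127
−0.17·log₂(0.17) = 0.4346
−0.18·log₂(0.18) = 0.4453
−0.14·log₂(0.14) = 0.3971
−0.09·log₂(0.09) = 0.3127
−0.33·log₂(0.33) = 0.5278
Sum ≈ 2.4301 → 2.4301 bits.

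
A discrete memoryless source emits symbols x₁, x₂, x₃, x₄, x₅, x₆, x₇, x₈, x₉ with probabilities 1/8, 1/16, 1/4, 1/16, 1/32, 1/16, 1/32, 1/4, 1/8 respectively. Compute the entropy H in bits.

2.8125 bits

Each probability is a power of 1/2, so log₂(1/p) is an integer.
H = Σ p·log₂(1/p) = 1/8·3 + 1/16·4 + 1/4·2 + 1/16·4 + 1/32·5 + 1/16·4 + 1/32·5 + 1/4·2 + 1/8·3 = 2.8125 bits.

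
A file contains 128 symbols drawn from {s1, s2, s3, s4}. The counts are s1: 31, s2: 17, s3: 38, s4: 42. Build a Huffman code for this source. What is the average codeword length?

Probabilities are the counts divided by 128.
Repeatedly combine the two least-probable nodes; the expected code length is the sum of the merged weights.
merge 17/128 + 31/128 → 3/8
merge 19/64 + 21/64 → 5/8
merge 3/8 + 5/8 → 1
L = 3/8 + 5/8 + 1 = 2 bits/symbol.

2 bits/symbol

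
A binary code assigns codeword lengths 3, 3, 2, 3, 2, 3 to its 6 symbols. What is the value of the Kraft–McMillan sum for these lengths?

With common denominator 2^3 = 8: Σ 2^(−ℓᵢ) = 1/8 + 1/8 + 2/8 + 1/8 + 2/8 + 1/8 = 8/8 = 1.

1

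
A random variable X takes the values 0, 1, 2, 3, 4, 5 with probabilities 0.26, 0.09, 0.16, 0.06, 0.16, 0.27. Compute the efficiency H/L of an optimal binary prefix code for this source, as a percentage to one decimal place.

Entropy H = −Σ p log₂ p ≈ 2.4175 bits.
Huffman merges: 3/50+9/100→3/20; 3/20+4/25→31/100; 4/25+13/50→21/50; 27/100+31/100→29/50; 21/50+29/50→1. L = 123/50 ≈ 2.4600.
Efficiency = H/L = 2.4175/2.4600 = 98.3%.

98.3%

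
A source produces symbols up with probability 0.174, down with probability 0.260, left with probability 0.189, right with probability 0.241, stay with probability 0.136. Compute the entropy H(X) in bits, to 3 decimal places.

2.285 bits

H = −Σ pᵢ log₂ pᵢ.
−0.174·log₂(0.174) = 0.4390
−0.260·log₂(0.260) = 0.5053
−0.189·log₂(0.189) = 0.4543
−0.241·log₂(0.241) = 0.4947
−0.136·log₂(0.136) = 0.3915
Sum ≈ 2.2847 → 2.285 bits.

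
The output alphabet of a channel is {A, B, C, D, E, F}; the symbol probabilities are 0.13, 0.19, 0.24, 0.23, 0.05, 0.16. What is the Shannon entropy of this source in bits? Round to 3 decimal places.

H = −Σ pᵢ log₂ pᵢ.
−0.13·log₂(0.13) = 0.3826
−0.19·log₂(0.19) = 0.4552
−0.24·log₂(0.24) = 0.4941
−0.23·log₂(0.23) = 0.4877
−0.05·log₂(0.05) = 0.2161
−0.16·log₂(0.16) = 0.4230
Sum ≈ 2.4588 → 2.459 bits.

2.459 bits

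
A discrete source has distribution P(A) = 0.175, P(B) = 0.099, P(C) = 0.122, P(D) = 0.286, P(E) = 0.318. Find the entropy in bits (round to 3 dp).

2.183 bits

H = −Σ pᵢ log₂ pᵢ.
−0.175·log₂(0.175) = 0.4401
−0.099·log₂(0.099) = 0.3303
−0.122·log₂(0.122) = 0.3703
−0.286·log₂(0.286) = 0.5165
−0.318·log₂(0.318) = 0.5256
Sum ≈ 2.1827 → 2.183 bits.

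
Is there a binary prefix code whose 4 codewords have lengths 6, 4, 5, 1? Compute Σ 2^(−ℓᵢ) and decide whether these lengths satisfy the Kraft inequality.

0.609375; yes

With common denominator 2^6 = 64: Σ 2^(−ℓᵢ) = 1/64 + 4/64 + 2/64 + 32/64 = 39/64 = 0.609375.
Kraft's inequality requires Σ ≤ 1; here Σ = 0.609375 ≤ 1, so such a prefix code exists.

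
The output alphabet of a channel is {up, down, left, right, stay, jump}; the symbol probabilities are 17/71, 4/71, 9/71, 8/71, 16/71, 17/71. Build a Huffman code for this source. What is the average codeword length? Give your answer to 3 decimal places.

Repeatedly combine the two least-probable nodes; the expected code length is the sum of the merged weights.
merge 4/71 + 8/71 → 12/71
merge 9/71 + 12/71 → 21/71
merge 16/71 + 17/71 → 33/71
merge 17/71 + 21/71 → 38/71
merge 33/71 + 38/71 → 1
L = 12/71 + 21/71 + 33/71 + 38/71 + 1 = 175/71 ≈ 2.465 bits/symbol.

2.465 bits/symbol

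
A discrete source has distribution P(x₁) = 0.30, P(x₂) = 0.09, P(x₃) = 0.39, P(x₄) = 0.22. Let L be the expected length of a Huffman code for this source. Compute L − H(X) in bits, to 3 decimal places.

Entropy H = −Σ p log₂ p ≈ 1.8441 bits.
Huffman merges: 9/100+11/50→31/100; 3/10+31/100→61/100; 39/100+61/100→1. L = 48/25 ≈ 1.9200.
L − H = 1.9200 − 1.8441 = 0.076 bits.

0.076 bits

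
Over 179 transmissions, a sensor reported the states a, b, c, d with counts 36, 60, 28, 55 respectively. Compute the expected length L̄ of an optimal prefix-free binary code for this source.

Probabilities are the counts divided by 179.
Repeatedly combine the two least-probable nodes; the expected code length is the sum of the merged weights.
merge 28/179 + 36/179 → 64/179
merge 55/179 + 60/179 → 115/179
merge 64/179 + 115/179 → 1
L = 64/179 + 115/179 + 1 = 2 bits/symbol.

2 bits/symbol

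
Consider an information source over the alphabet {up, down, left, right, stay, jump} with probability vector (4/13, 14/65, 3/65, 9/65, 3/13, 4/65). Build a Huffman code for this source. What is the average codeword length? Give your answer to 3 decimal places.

2.354 bits/symbol

Repeatedly combine the two least-probable nodes; the expected code length is the sum of the merged weights.
merge 3/65 + 4/65 → 7/65
merge 7/65 + 9/65 → 16/65
merge 14/65 + 3/13 → 29/65
merge 16/65 + 4/13 → 36/65
merge 29/65 + 36/65 → 1
L = 7/65 + 16/65 + 29/65 + 36/65 + 1 = 153/65 ≈ 2.354 bits/symbol.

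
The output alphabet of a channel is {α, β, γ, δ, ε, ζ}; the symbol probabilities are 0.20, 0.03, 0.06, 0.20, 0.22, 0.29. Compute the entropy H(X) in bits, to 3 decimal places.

2.323 bits

H = −Σ pᵢ log₂ pᵢ.
−0.20·log₂(0.20) = 0.4644
−0.03·log₂(0.03) = 0.1518
−0.06·log₂(0.06) = 0.2435
−0.20·log₂(0.20) = 0.4644
−0.22·log₂(0.22) = 0.4806
−0.29·log₂(0.29) = 0.5179
Sum ≈ 2.3225 → 2.323 bits.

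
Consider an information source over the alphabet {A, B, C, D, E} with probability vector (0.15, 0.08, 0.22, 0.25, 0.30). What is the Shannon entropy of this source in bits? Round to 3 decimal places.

H = −Σ pᵢ log₂ pᵢ.
−0.15·log₂(0.15) = 0.4105
−0.08·log₂(0.08) = 0.2915
−0.22·log₂(0.22) = 0.4806
−0.25·log₂(0.25) = 0.5000
−0.30·log₂(0.30) = 0.5211
Sum ≈ 2.2037 → 2.204 bits.

2.204 bits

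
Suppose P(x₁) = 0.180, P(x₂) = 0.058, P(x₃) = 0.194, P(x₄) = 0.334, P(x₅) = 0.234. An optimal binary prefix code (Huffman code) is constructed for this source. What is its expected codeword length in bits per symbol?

2.238 bits/symbol

Repeatedly combine the two least-probable nodes; the expected code length is the sum of the merged weights.
merge 29/500 + 9/50 → 119/500
merge 97/500 + 117/500 → 107/250
merge 119/500 + 167/500 → 143/250
merge 107/250 + 143/250 → 1
L = 119/500 + 107/250 + 143/250 + 1 = 1119/500 = 2.238 bits/symbol.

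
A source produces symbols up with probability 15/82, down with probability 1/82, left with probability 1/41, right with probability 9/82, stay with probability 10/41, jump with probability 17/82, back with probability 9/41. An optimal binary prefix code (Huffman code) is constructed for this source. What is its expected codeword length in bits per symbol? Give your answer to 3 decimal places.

Repeatedly combine the two least-probable nodes; the expected code length is the sum of the merged weights.
merge 1/82 + 1/41 → 3/82
merge 3/82 + 9/82 → 6/41
merge 6/41 + 15/82 → 27/82
merge 17/82 + 9/41 → 35/82
merge 10/41 + 27/82 → 47/82
merge 35/82 + 47/82 → 1
L = 3/82 + 6/41 + 27/82 + 35/82 + 47/82 + 1 = 103/41 ≈ 2.512 bits/symbol.

2.512 bits/symbol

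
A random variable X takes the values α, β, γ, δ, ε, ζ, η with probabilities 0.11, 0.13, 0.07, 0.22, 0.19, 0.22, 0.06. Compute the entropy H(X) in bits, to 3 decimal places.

2.661 bits

H = −Σ pᵢ log₂ pᵢ.
−0.11·log₂(0.11) = 0.3503
−0.13·log₂(0.13) = 0.3826
−0.07·log₂(0.07) = 0.2686
−0.22·log₂(0.22) = 0.4806
−0.19·log₂(0.19) = 0.4552
−0.22·log₂(0.22) = 0.4806
−0.06·log₂(0.06) = 0.2435
Sum ≈ 2.6614 → 2.661 bits.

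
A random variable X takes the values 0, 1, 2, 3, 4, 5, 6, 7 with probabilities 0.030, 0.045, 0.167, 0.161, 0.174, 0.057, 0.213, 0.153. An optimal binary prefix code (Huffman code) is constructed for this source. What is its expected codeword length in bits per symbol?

2.82 bits/symbol

Repeatedly combine the two least-probable nodes; the expected code length is the sum of the merged weights.
merge 3/100 + 9/200 → 3/40
merge 57/1000 + 3/40 → 33/250
merge 33/250 + 153/1000 → 57/200
merge 161/1000 + 167/1000 → 41/125
merge 87/500 + 213/1000 → 387/1000
merge 57/200 + 41/125 → 613/1000
merge 387/1000 + 613/1000 → 1
L = 3/40 + 33/250 + 57/200 + 41/125 + 387/1000 + 613/1000 + 1 = 141/50 = 2.82 bits/symbol.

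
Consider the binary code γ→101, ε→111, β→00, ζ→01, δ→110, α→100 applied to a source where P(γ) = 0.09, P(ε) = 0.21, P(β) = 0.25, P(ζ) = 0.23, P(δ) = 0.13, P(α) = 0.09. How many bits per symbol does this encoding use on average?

2.52 bits/symbol

L̄ = Σ pᵢ·ℓᵢ = 0.09·3 + 0.21·3 + 0.25·2 + 0.23·2 + 0.13·3 + 0.09·3 = 2.52 bits/symbol.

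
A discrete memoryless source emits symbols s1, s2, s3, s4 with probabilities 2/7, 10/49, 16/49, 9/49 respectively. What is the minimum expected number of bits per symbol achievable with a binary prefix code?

Repeatedly combine the two least-probable nodes; the expected code length is the sum of the merged weights.
merge 9/49 + 10/49 → 19/49
merge 2/7 + 16/49 → 30/49
merge 19/49 + 30/49 → 1
L = 19/49 + 30/49 + 1 = 2 bits/symbol.

2 bits/symbol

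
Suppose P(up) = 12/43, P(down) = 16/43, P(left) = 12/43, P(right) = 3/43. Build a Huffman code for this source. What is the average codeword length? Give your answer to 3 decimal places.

Repeatedly combine the two least-probable nodes; the expected code length is the sum of the merged weights.
merge 3/43 + 12/43 → 15/43
merge 12/43 + 15/43 → 27/43
merge 16/43 + 27/43 → 1
L = 15/43 + 27/43 + 1 = 85/43 ≈ 1.977 bits/symbol.

1.977 bits/symbol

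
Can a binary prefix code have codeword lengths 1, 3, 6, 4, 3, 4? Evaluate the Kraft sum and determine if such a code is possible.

0.890625; yes

With common denominator 2^6 = 64: Σ 2^(−ℓᵢ) = 32/64 + 8/64 + 1/64 + 4/64 + 8/64 + 4/64 = 57/64 = 0.890625.
Kraft's inequality requires Σ ≤ 1; here Σ = 0.890625 ≤ 1, so such a prefix code exists.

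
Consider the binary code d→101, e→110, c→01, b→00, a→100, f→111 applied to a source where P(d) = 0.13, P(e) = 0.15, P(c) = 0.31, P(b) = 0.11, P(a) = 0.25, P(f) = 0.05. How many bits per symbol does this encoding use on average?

2.58 bits/symbol

L̄ = Σ pᵢ·ℓᵢ = 0.13·3 + 0.15·3 + 0.31·2 + 0.11·2 + 0.25·3 + 0.05·3 = 2.58 bits/symbol.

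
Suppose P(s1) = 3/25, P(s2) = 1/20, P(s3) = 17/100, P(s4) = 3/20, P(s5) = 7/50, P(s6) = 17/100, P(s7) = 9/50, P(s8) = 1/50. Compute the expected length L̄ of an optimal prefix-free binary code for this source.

Repeatedly combine the two least-probable nodes; the expected code length is the sum of the merged weights.
merge 1/50 + 1/20 → 7/100
merge 7/100 + 3/25 → 19/100
merge 7/50 + 3/20 → 29/100
merge 17/100 + 17/100 → 17/50
merge 9/50 + 19/100 → 37/100
merge 29/100 + 17/50 → 63/100
merge 37/100 + 63/100 → 1
L = 7/100 + 19/100 + 29/100 + 17/50 + 37/100 + 63/100 + 1 = 289/100 = 2.89 bits/symbol.

2.89 bits/symbol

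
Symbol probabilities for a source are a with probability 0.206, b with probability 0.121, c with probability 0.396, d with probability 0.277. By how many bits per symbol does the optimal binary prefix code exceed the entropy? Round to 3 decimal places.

0.051 bits

Entropy H = −Σ p log₂ p ≈ 1.8805 bits.
Huffman merges: 121/1000+103/500→327/1000; 277/1000+327/1000→151/250; 99/250+151/250→1. L = 1931/1000 ≈ 1.9310.
L − H = 1.9310 − 1.8805 = 0.051 bits.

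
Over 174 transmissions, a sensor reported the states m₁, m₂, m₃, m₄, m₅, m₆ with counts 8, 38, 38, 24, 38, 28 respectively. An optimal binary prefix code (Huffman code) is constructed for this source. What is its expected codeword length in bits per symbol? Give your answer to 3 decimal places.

Probabilities are the counts divided by 174.
Repeatedly combine the two least-probable nodes; the expected code length is the sum of the merged weights.
merge 4/87 + 4/29 → 16/87
merge 14/87 + 16/87 → 10/29
merge 19/87 + 19/87 → 38/87
merge 19/87 + 10/29 → 49/87
merge 38/87 + 49/87 → 1
L = 16/87 + 10/29 + 38/87 + 49/87 + 1 = 220/87 ≈ 2.529 bits/symbol.

2.529 bits/symbol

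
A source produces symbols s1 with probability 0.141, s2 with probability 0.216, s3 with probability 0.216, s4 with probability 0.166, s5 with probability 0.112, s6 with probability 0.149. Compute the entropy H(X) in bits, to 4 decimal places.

2.5467 bits

H = −Σ pᵢ log₂ pᵢ.
−0.141·log₂(0.141) = 0.3985
−0.216·log₂(0.216) = 0.4776
−0.216·log₂(0.216) = 0.4776
−0.166·log₂(0.166) = 0.4301
−0.112·log₂(0.112) = 0.3537
−0.149·log₂(0.149) = 0.4092
Sum ≈ 2.5467 → 2.5467 bits.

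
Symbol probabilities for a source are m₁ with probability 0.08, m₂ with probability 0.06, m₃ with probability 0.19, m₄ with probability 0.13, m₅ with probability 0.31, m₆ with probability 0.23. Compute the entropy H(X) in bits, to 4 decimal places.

H = −Σ pᵢ log₂ pᵢ.
−0.08·log₂(0.08) = 0.2915
−0.06·log₂(0.06) = 0.2435
−0.19·log₂(0.19) = 0.4552
−0.13·log₂(0.13) = 0.3826
−0.31·log₂(0.31) = 0.5238
−0.23·log₂(0.23) = 0.4877
Sum ≈ 2.3844 → 2.3844 bits.

2.3844 bits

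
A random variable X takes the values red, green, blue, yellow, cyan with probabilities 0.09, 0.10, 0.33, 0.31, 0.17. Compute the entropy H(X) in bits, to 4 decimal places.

2.1311 bits

H = −Σ pᵢ log₂ pᵢ.
−0.09·log₂(0.09) = 0.3127
−0.10·log₂(0.10) = 0.3322
−0.33·log₂(0.33) = 0.5278
−0.31·log₂(0.31) = 0.5238
−0.17·log₂(0.17) = 0.4346
Sum ≈ 2.1311 → 2.1311 bits.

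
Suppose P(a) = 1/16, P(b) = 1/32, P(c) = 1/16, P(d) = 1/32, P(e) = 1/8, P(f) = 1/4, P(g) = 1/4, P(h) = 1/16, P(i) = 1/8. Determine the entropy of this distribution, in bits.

Each probability is a power of 1/2, so log₂(1/p) is an integer.
H = Σ p·log₂(1/p) = 1/16·4 + 1/32·5 + 1/16·4 + 1/32·5 + 1/8·3 + 1/4·2 + 1/4·2 + 1/16·4 + 1/8·3 = 2.8125 bits.

2.8125 bits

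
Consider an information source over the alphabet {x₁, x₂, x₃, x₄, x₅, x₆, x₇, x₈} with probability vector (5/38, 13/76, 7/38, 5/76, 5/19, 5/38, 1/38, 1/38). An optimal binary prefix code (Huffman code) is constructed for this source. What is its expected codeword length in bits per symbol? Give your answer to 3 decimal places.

Repeatedly combine the two least-probable nodes; the expected code length is the sum of the merged weights.
merge 1/38 + 1/38 → 1/19
merge 1/19 + 5/76 → 9/76
merge 9/76 + 5/38 → 1/4
merge 5/38 + 13/76 → 23/76
merge 7/38 + 1/4 → 33/76
merge 5/19 + 23/76 → 43/76
merge 33/76 + 43/76 → 1
L = 1/19 + 9/76 + 1/4 + 23/76 + 33/76 + 43/76 + 1 = 207/76 ≈ 2.724 bits/symbol.

2.724 bits/symbol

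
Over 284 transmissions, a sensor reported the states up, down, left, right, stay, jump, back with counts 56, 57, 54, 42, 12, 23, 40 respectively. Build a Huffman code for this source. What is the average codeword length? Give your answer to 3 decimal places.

Probabilities are the counts divided by 284.
Repeatedly combine the two least-probable nodes; the expected code length is the sum of the merged weights.
merge 3/71 + 23/284 → 35/284
merge 35/284 + 10/71 → 75/284
merge 21/142 + 27/142 → 24/71
merge 14/71 + 57/284 → 113/284
merge 75/284 + 24/71 → 171/284
merge 113/284 + 171/284 → 1
L = 35/284 + 75/284 + 24/71 + 113/284 + 171/284 + 1 = 387/142 ≈ 2.725 bits/symbol.

2.725 bits/symbol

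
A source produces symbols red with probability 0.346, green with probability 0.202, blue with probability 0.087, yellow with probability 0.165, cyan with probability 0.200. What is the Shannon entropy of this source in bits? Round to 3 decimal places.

2.196 bits

H = −Σ pᵢ log₂ pᵢ.
−0.346·log₂(0.346) = 0.5298
−0.202·log₂(0.202) = 0.4661
−0.087·log₂(0.087) = 0.3065
−0.165·log₂(0.165) = 0.4289
−0.200·log₂(0.200) = 0.4644
Sum ≈ 2.1957 → 2.196 bits.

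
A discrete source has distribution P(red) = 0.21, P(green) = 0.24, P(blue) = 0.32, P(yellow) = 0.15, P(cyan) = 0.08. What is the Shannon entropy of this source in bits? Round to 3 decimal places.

H = −Σ pᵢ log₂ pᵢ.
−0.21·log₂(0.21) = 0.4728
−0.24·log₂(0.24) = 0.4941
−0.32·log₂(0.32) = 0.5260
−0.15·log₂(0.15) = 0.4105
−0.08·log₂(0.08) = 0.2915
Sum ≈ 2.1950 → 2.195 bits.

2.195 bits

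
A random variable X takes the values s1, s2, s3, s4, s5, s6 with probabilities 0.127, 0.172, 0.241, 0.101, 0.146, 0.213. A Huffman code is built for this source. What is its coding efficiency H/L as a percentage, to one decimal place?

Entropy H = −Σ p log₂ p ≈ 2.5242 bits.
Huffman merges: 101/1000+127/1000→57/250; 73/500+43/250→159/500; 213/1000+57/250→441/1000; 241/1000+159/500→559/1000; 441/1000+559/1000→1. L = 1273/500 ≈ 2.5460.
Efficiency = H/L = 2.5242/2.5460 = 99.1%.

99.1%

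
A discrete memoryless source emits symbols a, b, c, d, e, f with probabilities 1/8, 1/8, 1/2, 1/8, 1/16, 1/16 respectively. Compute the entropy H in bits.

Each probability is a power of 1/2, so log₂(1/p) is an integer.
H = Σ p·log₂(1/p) = 1/8·3 + 1/8·3 + 1/2·1 + 1/8·3 + 1/16·4 + 1/16·4 = 2.125 bits.

2.125 bits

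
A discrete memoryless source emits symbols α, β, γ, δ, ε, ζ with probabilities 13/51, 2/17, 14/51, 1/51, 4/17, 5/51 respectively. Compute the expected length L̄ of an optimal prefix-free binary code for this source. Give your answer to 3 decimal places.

Repeatedly combine the two least-probable nodes; the expected code length is the sum of the merged weights.
merge 1/51 + 5/51 → 2/17
merge 2/17 + 2/17 → 4/17
merge 4/17 + 4/17 → 8/17
merge 13/51 + 14/51 → 9/17
merge 8/17 + 9/17 → 1
L = 2/17 + 4/17 + 8/17 + 9/17 + 1 = 40/17 ≈ 2.353 bits/symbol.

2.353 bits/symbol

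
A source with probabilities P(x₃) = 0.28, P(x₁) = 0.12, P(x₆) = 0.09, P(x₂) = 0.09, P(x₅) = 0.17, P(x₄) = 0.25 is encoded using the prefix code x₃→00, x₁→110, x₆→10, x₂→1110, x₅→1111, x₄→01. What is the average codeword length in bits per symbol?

2.64 bits/symbol

L̄ = Σ pᵢ·ℓᵢ = 0.28·2 + 0.12·3 + 0.09·2 + 0.09·4 + 0.17·4 + 0.25·2 = 2.64 bits/symbol.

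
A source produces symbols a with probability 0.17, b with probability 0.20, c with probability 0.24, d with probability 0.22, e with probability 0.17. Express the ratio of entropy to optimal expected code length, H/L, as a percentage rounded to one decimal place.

98.6%

Entropy H = −Σ p log₂ p ≈ 2.3083 bits.
Huffman merges: 17/100+17/100→17/50; 1/5+11/50→21/50; 6/25+17/50→29/50; 21/50+29/50→1. L = 117/50 ≈ 2.3400.
Efficiency = H/L = 2.3083/2.3400 = 98.6%.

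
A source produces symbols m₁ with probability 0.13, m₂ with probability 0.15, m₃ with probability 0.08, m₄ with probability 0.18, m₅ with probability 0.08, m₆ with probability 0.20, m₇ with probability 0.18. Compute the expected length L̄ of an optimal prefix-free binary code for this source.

2.78 bits/symbol

Repeatedly combine the two least-probable nodes; the expected code length is the sum of the merged weights.
merge 2/25 + 2/25 → 4/25
merge 13/100 + 3/20 → 7/25
merge 4/25 + 9/50 → 17/50
merge 9/50 + 1/5 → 19/50
merge 7/25 + 17/50 → 31/50
merge 19/50 + 31/50 → 1
L = 4/25 + 7/25 + 17/50 + 19/50 + 31/50 + 1 = 139/50 = 2.78 bits/symbol.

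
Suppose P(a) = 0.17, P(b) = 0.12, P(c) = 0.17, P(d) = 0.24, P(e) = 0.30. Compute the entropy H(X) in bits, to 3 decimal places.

2.251 bits

H = −Σ pᵢ log₂ pᵢ.
−0.17·log₂(0.17) = 0.4346
−0.12·log₂(0.12) = 0.3671
−0.17·log₂(0.17) = 0.4346
−0.24·log₂(0.24) = 0.4941
−0.30·log₂(0.30) = 0.5211
Sum ≈ 2.2515 → 2.251 bits.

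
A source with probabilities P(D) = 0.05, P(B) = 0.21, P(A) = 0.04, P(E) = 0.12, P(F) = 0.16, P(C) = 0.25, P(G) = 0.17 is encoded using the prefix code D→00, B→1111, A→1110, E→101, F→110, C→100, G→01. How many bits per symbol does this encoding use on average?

L̄ = Σ pᵢ·ℓᵢ = 0.05·2 + 0.21·4 + 0.04·4 + 0.12·3 + 0.16·3 + 0.25·3 + 0.17·2 = 3.03 bits/symbol.

3.03 bits/symbol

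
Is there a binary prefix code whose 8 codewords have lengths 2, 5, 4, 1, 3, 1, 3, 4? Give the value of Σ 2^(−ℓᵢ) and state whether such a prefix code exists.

With common denominator 2^5 = 32: Σ 2^(−ℓᵢ) = 8/32 + 1/32 + 2/32 + 16/32 + 4/32 + 16/32 + 4/32 + 2/32 = 53/32 = 1.65625.
Kraft's inequality requires Σ ≤ 1; here Σ = 1.65625 > 1, so no such prefix code exists.

1.65625; no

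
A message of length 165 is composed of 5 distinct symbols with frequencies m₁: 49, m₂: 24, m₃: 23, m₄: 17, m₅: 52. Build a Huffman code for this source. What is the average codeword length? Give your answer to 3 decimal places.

2.242 bits/symbol

Probabilities are the counts divided by 165.
Repeatedly combine the two least-probable nodes; the expected code length is the sum of the merged weights.
merge 17/165 + 23/165 → 8/33
merge 8/55 + 8/33 → 64/165
merge 49/165 + 52/165 → 101/165
merge 64/165 + 101/165 → 1
L = 8/33 + 64/165 + 101/165 + 1 = 74/33 ≈ 2.242 bits/symbol.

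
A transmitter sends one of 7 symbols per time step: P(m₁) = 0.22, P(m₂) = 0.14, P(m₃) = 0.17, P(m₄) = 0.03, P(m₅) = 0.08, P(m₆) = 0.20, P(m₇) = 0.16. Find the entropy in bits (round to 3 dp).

2.643 bits

H = −Σ pᵢ log₂ pᵢ.
−0.22·log₂(0.22) = 0.4806
−0.14·log₂(0.14) = 0.3971
−0.17·log₂(0.17) = 0.4346
−0.03·log₂(0.03) = 0.1518
−0.08·log₂(0.08) = 0.2915
−0.20·log₂(0.20) = 0.4644
−0.16·log₂(0.16) = 0.4230
Sum ≈ 2.6429 → 2.643 bits.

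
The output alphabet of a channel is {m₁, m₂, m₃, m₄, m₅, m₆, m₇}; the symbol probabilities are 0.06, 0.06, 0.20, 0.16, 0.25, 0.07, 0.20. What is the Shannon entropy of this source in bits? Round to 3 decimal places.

H = −Σ pᵢ log₂ pᵢ.
−0.06·log₂(0.06) = 0.2435
−0.06·log₂(0.06) = 0.2435
−0.20·log₂(0.20) = 0.4644
−0.16·log₂(0.16) = 0.4230
−0.25·log₂(0.25) = 0.5000
−0.07·log₂(0.07) = 0.2686
−0.20·log₂(0.20) = 0.4644
Sum ≈ 2.6074 → 2.607 bits.

2.607 bits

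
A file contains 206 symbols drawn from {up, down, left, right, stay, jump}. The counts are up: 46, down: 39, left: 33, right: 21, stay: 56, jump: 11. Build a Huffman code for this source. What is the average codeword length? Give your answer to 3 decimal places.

Probabilities are the counts divided by 206.
Repeatedly combine the two least-probable nodes; the expected code length is the sum of the merged weights.
merge 11/206 + 21/206 → 16/103
merge 16/103 + 33/206 → 65/206
merge 39/206 + 23/103 → 85/206
merge 28/103 + 65/206 → 121/206
merge 85/206 + 121/206 → 1
L = 16/103 + 65/206 + 85/206 + 121/206 + 1 = 509/206 ≈ 2.471 bits/symbol.

2.471 bits/symbol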